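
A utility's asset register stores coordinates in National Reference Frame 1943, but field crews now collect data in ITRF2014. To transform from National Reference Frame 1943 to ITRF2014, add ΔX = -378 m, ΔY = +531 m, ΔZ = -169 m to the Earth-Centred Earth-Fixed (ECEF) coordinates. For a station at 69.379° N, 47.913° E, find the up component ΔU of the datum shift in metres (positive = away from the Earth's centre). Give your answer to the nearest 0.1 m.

The local up (radial) axis is (cos φ cos λ, cos φ sin λ, sin φ), giving ΔU = -89.229 + 138.785 − 158.172 = -108.62 m.

ΔU = -108.6 m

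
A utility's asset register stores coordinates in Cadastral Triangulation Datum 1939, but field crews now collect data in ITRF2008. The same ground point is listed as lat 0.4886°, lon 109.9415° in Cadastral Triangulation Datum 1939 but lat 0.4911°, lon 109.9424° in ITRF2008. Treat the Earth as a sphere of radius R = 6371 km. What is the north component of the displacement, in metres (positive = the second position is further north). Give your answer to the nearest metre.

Δφ = 0.4911° − 0.4886° = +0.0025°; Δλ = 109.9424° − 109.9415° = +0.0009°.
1° along a meridian = πR/180 = 111195 m.
ΔN = Δφ × 111195 = 278.0 m; ΔE = Δλ × 111195 × cos(0.4886°) = +0.0009 × 111195 × 0.999964 = 100.1 m.

ΔN = 278 m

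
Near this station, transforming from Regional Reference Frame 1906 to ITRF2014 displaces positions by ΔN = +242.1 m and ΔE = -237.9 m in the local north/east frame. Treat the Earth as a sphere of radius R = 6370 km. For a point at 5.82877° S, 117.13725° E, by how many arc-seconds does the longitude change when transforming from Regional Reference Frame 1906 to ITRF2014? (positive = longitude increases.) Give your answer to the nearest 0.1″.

At latitude -5.82877°, cos φ = 0.994830.
One radian of longitude at latitude φ spans R cos φ, so Δλ = ΔE / (R cos φ) = -237.9 / (6370000 × 0.994830) = -3.7541e-05 rad = -7.743″.

Δλ = -7.7″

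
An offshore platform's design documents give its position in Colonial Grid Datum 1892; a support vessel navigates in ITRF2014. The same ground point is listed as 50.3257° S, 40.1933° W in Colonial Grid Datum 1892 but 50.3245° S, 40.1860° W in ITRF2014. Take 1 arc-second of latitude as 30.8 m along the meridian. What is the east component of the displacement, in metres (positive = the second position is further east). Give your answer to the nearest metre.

ΔE = 517 m

Δφ = -50.3245° − -50.3257° = +0.0012°; Δλ = -40.1860° − -40.1933° = +0.0073°.
1° of latitude = 3600 × 30.80 = 110880 m.
ΔN = Δφ × 110880 = 133.1 m; ΔE = Δλ × 110880 × cos(-50.3257°) = +0.0073 × 110880 × 0.638423 = 516.8 m.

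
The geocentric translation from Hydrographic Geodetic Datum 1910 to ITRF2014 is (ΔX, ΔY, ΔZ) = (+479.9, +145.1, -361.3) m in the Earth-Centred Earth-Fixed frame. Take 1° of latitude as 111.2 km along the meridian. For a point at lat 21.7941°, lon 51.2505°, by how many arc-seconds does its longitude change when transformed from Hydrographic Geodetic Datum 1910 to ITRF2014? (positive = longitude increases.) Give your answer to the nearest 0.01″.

Δλ = -9.88″

sin φ = 0.371272, cos φ = 0.928524, sin λ = 0.779890, cos λ = 0.625917.
East component: ΔE = −sin λ·ΔX + cos λ·ΔY = −(0.779890)(479.9) + (0.625917)(145.1) = -283.45 m.
1° of latitude spans 111200 m; at latitude φ, 1° of longitude spans that × cos φ = 103251.9 m, so Δλ = -283.45 / 103251.9 × 3600 = -9.883″.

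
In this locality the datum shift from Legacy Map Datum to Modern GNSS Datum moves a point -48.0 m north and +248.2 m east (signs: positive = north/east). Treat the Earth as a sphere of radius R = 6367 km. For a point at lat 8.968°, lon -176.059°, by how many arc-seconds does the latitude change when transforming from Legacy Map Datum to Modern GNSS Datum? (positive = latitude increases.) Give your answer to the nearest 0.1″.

On a sphere of radius R, 1 rad of latitude = R, so Δφ = ΔN / R = -48.0 / 6367000 = -7.5389e-06 rad = -1.555″.

Δφ = -1.6″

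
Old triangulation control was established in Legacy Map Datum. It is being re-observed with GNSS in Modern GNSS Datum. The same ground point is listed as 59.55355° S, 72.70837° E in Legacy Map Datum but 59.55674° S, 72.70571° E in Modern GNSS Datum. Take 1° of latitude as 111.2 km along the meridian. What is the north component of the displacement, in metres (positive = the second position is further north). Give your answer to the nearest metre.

ΔN = -355 m

Δφ = -59.55674° − -59.55355° = -0.00319°; Δλ = 72.70571° − 72.70837° = -0.00266°.
ΔN = Δφ × 111200 = -354.7 m; ΔE = Δλ × 111200 × cos(-59.55355°) = -0.00266 × 111200 × 0.506733 = -149.9 m.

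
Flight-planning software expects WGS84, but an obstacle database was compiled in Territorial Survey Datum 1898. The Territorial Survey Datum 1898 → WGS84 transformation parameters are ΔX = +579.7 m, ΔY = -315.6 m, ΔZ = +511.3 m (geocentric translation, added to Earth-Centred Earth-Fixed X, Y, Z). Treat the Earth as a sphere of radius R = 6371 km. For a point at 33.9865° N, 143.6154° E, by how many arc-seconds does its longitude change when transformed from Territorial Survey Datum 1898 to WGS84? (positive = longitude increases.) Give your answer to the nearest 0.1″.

Δλ = -3.5″

sin φ = 0.558998, cos φ = 0.829169, sin λ = 0.593203, cos λ = -0.805053.
East component: ΔE = −sin λ·ΔX + cos λ·ΔY = −(0.593203)(579.7) + (-0.805053)(-315.6) = -89.80 m.
1° of latitude spans πR/180 = 111195 m; at latitude φ, 1° of longitude spans that × cos φ = 92199.4 m, so Δλ = -89.80 / 92199.4 × 3600 = -3.506″.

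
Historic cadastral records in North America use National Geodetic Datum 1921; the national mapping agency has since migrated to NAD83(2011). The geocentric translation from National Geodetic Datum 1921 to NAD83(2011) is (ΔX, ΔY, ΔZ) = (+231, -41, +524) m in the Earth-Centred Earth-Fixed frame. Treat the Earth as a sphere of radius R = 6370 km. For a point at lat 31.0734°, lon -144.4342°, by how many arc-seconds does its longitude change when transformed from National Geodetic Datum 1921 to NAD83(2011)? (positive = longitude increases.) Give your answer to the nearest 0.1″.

Δλ = 6.3″

sin φ = 0.516136, cos φ = 0.856507, sin λ = -0.581638, cos λ = -0.813448.
East component: ΔE = −sin λ·ΔX + cos λ·ΔY = −(-0.581638)(231) + (-0.813448)(-41) = 167.71 m.
1° of latitude spans πR/180 = 111177 m; at latitude φ, 1° of longitude spans that × cos φ = 95224.3 m, so Δλ = 167.71 / 95224.3 × 3600 = 6.340″.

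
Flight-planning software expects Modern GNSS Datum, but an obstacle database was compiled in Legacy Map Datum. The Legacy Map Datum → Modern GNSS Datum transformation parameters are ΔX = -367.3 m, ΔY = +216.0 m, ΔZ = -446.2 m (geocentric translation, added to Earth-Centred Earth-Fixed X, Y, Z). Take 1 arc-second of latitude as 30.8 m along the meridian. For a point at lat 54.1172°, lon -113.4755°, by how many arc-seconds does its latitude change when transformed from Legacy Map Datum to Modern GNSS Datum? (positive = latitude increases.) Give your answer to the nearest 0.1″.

sin φ = 0.810218, cos φ = 0.586129, sin λ = -0.917230, cos λ = -0.398357.
North component: ΔN = −sin φ cos λ·ΔX − sin φ sin λ·ΔY + cos φ·ΔZ = −(0.810218)(-0.398357)(-367.3) − (0.810218)(-0.917230)(216.0) + (0.586129)(-446.2) = -219.56 m.
1° of latitude spans 3600 × 30.80 = 110880 m, so Δφ = -219.56 / 110880 × 3600 = -7.128″.

Δφ = -7.1″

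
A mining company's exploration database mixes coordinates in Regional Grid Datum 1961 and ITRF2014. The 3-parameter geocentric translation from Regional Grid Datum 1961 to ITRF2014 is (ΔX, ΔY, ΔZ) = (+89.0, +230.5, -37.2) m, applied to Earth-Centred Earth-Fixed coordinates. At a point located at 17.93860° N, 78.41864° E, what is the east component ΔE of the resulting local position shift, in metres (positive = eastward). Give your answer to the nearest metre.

The local east axis at (φ, λ) is (−sin λ, cos λ, 0), so ΔE = −sin(78.41864°)·89.0 + cos(78.41864°)·230.5 = -40.91 m.

ΔE = -41 m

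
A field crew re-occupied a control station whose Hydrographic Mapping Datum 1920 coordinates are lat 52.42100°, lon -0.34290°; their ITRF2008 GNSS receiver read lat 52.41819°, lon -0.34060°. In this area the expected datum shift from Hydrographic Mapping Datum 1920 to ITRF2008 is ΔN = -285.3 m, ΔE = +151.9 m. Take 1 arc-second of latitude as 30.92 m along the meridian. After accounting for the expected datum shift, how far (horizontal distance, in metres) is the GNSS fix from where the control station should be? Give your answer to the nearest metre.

Observed coordinate differences: Δφ = -0.00281°, Δλ = +0.00230°.
Converting to metres (1° lat = 111312 m, cos φ = 0.609855): observed ΔN = -312.8 m, observed ΔE = 156.1 m.
Subtracting the expected shift leaves a residual of -312.8 − (-285.3) = -27.5 m north and 156.1 − (151.9) = 4.2 m east.
Residual distance = √((-27.5)² + 4.2²) = 27.8 m.

28 m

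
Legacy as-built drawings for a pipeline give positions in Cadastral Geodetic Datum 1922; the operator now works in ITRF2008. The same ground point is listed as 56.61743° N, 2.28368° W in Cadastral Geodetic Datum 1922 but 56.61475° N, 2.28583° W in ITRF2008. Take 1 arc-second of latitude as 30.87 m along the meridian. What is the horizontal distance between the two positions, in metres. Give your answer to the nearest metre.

326 m

Δφ = 56.61475° − 56.61743° = -0.00268°; Δλ = -2.28583° − -2.28368° = -0.00215°.
1° of latitude = 3600 × 30.87 = 111132 m.
ΔN = Δφ × 111132 = -297.8 m; ΔE = Δλ × 111132 × cos(56.61743°) = -0.00215 × 111132 × 0.550227 = -131.5 m.
Distance = √(ΔE² + ΔN²) = √((-131.5)² + (-297.8)²) = 325.6 m.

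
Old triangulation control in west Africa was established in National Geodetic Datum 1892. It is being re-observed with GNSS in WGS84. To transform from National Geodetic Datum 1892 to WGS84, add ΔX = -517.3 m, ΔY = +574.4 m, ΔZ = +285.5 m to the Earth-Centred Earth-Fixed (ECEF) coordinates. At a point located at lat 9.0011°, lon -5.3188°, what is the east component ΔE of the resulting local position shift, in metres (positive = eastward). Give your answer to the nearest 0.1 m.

The local east axis at (φ, λ) is (−sin λ, cos λ, 0), so ΔE = −sin(-5.3188°)·(-517.3) + cos(-5.3188°)·574.4 = 523.97 m.

ΔE = 524.0 m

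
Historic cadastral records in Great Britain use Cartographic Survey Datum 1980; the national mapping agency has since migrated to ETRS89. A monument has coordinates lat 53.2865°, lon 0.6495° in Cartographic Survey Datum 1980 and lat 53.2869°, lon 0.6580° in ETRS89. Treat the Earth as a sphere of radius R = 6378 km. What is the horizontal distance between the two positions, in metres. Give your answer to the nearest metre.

Δφ = 53.2869° − 53.2865° = +0.0004°; Δλ = 0.6580° − 0.6495° = +0.0085°.
1° along a meridian = πR/180 = 111317 m.
ΔN = Δφ × 111317 = 44.5 m; ΔE = Δλ × 111317 × cos(53.2865°) = +0.0085 × 111317 × 0.597814 = 565.6 m.
Distance = √(ΔE² + ΔN²) = √(565.6² + 44.5²) = 567.4 m.

567 m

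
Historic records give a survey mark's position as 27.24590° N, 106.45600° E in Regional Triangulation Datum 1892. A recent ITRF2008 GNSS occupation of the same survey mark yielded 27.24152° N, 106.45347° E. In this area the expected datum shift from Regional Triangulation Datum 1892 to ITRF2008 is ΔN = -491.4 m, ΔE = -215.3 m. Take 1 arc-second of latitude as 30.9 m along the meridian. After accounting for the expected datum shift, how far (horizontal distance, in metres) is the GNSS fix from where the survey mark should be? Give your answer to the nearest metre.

Observed coordinate differences: Δφ = -0.00438°, Δλ = -0.00253°.
Converting to metres (1° lat = 111240 m, cos φ = 0.889050): observed ΔN = -487.2 m, observed ΔE = -250.2 m.
Subtracting the expected shift leaves a residual of -487.2 − (-491.4) = 4.2 m north and -250.2 − (-215.3) = -34.9 m east.
Residual distance = √(4.2² + (-34.9)²) = 35.2 m.

35 m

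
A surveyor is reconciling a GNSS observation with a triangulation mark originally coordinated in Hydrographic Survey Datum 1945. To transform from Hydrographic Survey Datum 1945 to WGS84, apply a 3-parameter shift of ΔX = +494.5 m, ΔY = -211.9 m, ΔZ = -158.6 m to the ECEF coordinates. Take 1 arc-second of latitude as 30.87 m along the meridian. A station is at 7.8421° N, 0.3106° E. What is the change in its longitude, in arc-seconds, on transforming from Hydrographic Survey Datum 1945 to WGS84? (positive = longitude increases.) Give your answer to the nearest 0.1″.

Δλ = -7.0″

sin φ = 0.136444, cos φ = 0.990648, sin λ = 0.005421, cos λ = 0.999985.
East component: ΔE = −sin λ·ΔX + cos λ·ΔY = −(0.005421)(494.5) + (0.999985)(-211.9) = -214.58 m.
1° of latitude spans 3600 × 30.87 = 111132 m; at latitude φ, 1° of longitude spans that × cos φ = 110092.7 m, so Δλ = -214.58 / 110092.7 × 3600 = -7.017″.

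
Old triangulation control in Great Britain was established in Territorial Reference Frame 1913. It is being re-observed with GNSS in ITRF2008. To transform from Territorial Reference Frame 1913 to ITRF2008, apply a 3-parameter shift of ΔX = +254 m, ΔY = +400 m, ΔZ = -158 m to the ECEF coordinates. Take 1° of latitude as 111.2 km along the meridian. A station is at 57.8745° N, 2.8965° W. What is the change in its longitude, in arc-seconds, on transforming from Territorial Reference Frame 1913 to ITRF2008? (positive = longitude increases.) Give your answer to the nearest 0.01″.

Δλ = 25.10″

sin φ = 0.846885, cos φ = 0.531776, sin λ = -0.050532, cos λ = 0.998722.
East component: ΔE = −sin λ·ΔX + cos λ·ΔY = −(-0.050532)(254) + (0.998722)(400) = 412.32 m.
1° of latitude spans 111200 m; at latitude φ, 1° of longitude spans that × cos φ = 59133.4 m, so Δλ = 412.32 / 59133.4 × 3600 = 25.102″.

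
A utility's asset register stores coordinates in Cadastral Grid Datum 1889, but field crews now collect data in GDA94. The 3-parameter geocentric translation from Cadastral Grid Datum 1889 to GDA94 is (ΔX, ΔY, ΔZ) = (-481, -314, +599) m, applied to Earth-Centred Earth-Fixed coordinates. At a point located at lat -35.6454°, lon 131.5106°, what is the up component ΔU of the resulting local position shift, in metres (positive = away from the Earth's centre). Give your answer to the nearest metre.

ΔU = -281 m

The local up (radial) axis is (cos φ cos λ, cos φ sin λ, sin φ), giving ΔU = 259.059 − 191.079 − 349.077 = -281.10 m.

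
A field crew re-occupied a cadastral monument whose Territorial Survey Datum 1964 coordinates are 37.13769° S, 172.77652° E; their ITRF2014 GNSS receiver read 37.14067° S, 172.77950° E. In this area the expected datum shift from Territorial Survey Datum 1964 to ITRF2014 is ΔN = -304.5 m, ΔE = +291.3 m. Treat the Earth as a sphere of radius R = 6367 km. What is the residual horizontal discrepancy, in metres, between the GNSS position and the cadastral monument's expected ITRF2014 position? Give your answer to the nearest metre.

38 m

Observed coordinate differences: Δφ = -0.00298°, Δλ = +0.00298°.
Converting to metres (1° lat = 111125 m, cos φ = 0.797187): observed ΔN = -331.2 m, observed ΔE = 264.0 m.
Subtracting the expected shift leaves a residual of -331.2 − (-304.5) = -26.7 m north and 264.0 − (291.3) = -27.3 m east.
Residual distance = √((-26.7)² + (-27.3)²) = 38.2 m.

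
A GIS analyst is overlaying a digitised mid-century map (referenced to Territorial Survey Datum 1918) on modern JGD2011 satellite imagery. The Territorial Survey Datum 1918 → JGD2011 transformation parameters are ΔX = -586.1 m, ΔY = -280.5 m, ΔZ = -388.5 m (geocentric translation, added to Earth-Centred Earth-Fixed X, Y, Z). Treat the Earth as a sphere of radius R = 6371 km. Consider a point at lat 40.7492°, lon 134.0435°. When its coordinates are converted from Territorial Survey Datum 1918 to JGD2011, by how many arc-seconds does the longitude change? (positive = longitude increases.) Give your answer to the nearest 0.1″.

Δλ = 26.3″

sin φ = 0.652749, cos φ = 0.757574, sin λ = 0.718812, cos λ = -0.695204.
East component: ΔE = −sin λ·ΔX + cos λ·ΔY = −(0.718812)(-586.1) + (-0.695204)(-280.5) = 616.30 m.
1° of latitude spans πR/180 = 111195 m; at latitude φ, 1° of longitude spans that × cos φ = 84238.4 m, so Δλ = 616.30 / 84238.4 × 3600 = 26.338″.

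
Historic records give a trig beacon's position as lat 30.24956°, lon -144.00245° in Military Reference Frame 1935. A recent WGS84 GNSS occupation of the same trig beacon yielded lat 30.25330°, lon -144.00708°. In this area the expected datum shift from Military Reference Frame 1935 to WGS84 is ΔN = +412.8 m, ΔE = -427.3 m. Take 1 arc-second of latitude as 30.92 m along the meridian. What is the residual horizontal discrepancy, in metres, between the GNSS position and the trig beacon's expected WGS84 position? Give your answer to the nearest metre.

Observed coordinate differences: Δφ = +0.00374°, Δλ = -0.00463°.
Converting to metres (1° lat = 111312 m, cos φ = 0.863839): observed ΔN = 416.3 m, observed ΔE = -445.2 m.
Subtracting the expected shift leaves a residual of 416.3 − (412.8) = 3.5 m north and -445.2 − (-427.3) = -17.9 m east.
Residual distance = √(3.5² + (-17.9)²) = 18.2 m.

18 m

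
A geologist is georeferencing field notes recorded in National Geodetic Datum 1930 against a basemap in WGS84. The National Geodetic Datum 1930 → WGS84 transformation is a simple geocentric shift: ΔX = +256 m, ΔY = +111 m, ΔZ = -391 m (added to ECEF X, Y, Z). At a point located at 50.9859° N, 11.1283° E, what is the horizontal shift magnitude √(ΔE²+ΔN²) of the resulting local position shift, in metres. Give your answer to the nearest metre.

462 m

At φ = 50.9859°, λ = 11.1283°: sin φ = 0.776991, cos φ = 0.629512, sin λ = 0.193007, cos λ = 0.981197.
ΔE = −sin λ·ΔX + cos λ·ΔY = −(0.193007)·(256) + (0.981197)·(111) = 59.50 m.
ΔN = −sin φ cos λ·ΔX − sin φ sin λ·ΔY + cos φ·ΔZ = −(0.776991)(0.981197)(256) − (0.776991)(0.193007)(111) + (0.629512)(-391) = -457.95 m.
Horizontal magnitude = √(ΔE² + ΔN²) = √(59.50² + (-457.95)²) = 461.80 m.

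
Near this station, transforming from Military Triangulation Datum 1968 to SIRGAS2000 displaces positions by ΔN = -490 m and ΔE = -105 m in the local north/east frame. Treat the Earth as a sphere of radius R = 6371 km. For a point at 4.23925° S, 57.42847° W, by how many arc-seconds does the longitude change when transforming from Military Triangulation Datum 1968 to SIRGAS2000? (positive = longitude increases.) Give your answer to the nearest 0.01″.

At latitude -4.23925°, cos φ = 0.997264.
One radian of longitude at latitude φ spans R cos φ, so Δλ = ΔE / (R cos φ) = -105.0 / (6371000 × 0.997264) = -1.6526e-05 rad = -3.409″.

Δλ = -3.41″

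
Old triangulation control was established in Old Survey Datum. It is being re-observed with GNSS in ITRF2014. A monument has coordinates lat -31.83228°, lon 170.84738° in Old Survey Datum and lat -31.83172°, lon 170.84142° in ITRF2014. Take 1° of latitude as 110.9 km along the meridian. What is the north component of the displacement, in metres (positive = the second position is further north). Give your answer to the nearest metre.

Δφ = -31.83172° − -31.83228° = +0.00056°; Δλ = 170.84142° − 170.84738° = -0.00596°.
ΔN = Δφ × 110900 = 62.1 m; ΔE = Δλ × 110900 × cos(-31.83228°) = -0.00596 × 110900 × 0.849596 = -561.6 m.

ΔN = 62 m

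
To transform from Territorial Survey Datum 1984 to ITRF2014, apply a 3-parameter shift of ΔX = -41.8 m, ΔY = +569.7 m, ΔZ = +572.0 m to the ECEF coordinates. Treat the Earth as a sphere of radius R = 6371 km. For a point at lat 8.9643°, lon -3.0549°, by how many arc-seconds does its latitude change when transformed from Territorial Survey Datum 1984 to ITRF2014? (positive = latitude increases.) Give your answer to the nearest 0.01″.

sin φ = 0.155819, cos φ = 0.987786, sin λ = -0.053293, cos λ = 0.998579.
North component: ΔN = −sin φ cos λ·ΔX − sin φ sin λ·ΔY + cos φ·ΔZ = −(0.155819)(0.998579)(-41.8) − (0.155819)(-0.053293)(569.7) + (0.987786)(572.0) = 576.25 m.
1° of latitude spans πR/180 = 111195 m, so Δφ = 576.25 / 111195 × 3600 = 18.656″.

Δφ = 18.66″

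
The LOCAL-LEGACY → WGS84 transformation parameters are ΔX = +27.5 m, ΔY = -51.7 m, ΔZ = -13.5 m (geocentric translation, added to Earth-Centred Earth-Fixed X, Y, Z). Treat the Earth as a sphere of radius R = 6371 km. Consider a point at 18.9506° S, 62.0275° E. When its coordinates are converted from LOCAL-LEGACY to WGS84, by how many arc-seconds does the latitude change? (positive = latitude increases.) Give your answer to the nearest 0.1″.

sin φ = -0.324753, cos φ = 0.945799, sin λ = 0.883173, cos λ = 0.469048.
North component: ΔN = −sin φ cos λ·ΔX − sin φ sin λ·ΔY + cos φ·ΔZ = −(-0.324753)(0.469048)(27.5) − (-0.324753)(0.883173)(-51.7) + (0.945799)(-13.5) = -23.41 m.
1° of latitude spans πR/180 = 111195 m, so Δφ = -23.41 / 111195 × 3600 = -0.758″.

Δφ = -0.8″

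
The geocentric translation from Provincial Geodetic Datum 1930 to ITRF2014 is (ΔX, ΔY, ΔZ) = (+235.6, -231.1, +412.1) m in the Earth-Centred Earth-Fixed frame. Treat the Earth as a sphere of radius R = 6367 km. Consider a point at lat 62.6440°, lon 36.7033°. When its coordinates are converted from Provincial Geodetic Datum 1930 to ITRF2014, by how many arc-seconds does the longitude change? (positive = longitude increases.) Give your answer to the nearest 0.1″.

Δλ = -23.0″

sin φ = 0.888169, cos φ = 0.459518, sin λ = 0.597671, cos λ = 0.801741.
East component: ΔE = −sin λ·ΔX + cos λ·ΔY = −(0.597671)(235.6) + (0.801741)(-231.1) = -326.09 m.
1° of latitude spans πR/180 = 111125 m; at latitude φ, 1° of longitude spans that × cos φ = 51064.0 m, so Δλ = -326.09 / 51064.0 × 3600 = -22.990″.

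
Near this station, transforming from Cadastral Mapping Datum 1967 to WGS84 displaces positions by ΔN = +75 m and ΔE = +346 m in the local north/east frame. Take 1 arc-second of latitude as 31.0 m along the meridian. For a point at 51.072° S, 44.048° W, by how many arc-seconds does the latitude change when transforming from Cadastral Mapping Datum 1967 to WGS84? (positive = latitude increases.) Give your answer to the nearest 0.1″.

1″ of latitude = 31.00 m, so Δφ = 75.0 / 31.00 = 2.419″.

Δφ = 2.4″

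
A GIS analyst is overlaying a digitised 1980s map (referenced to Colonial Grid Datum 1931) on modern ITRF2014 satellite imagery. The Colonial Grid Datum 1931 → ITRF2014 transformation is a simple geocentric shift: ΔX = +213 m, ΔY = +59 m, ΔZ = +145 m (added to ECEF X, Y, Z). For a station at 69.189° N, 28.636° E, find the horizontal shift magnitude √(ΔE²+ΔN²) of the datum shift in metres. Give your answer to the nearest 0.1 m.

The local east axis at (φ, λ) is (−sin λ, cos λ, 0), so ΔE = −sin(28.636°)·213 + cos(28.636°)·59 = -50.30 m.
The local north axis is (−sin φ cos λ, −sin φ sin λ, cos φ), giving ΔN = -174.749 − 26.431 + 51.517 = -149.66 m.
Horizontal magnitude = √(ΔE² + ΔN²) = √((-50.30)² + (-149.66)²) = 157.89 m.

157.9 m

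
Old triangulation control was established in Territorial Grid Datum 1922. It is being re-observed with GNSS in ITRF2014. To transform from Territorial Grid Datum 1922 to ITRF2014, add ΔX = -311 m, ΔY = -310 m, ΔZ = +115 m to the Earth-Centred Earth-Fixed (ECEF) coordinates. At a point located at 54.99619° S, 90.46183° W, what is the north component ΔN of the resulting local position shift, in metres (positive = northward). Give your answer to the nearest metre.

ΔN = 322 m

The local north axis is (−sin φ cos λ, −sin φ sin λ, cos φ), giving ΔN = 2.053 + 253.917 + 65.968 = 321.94 m.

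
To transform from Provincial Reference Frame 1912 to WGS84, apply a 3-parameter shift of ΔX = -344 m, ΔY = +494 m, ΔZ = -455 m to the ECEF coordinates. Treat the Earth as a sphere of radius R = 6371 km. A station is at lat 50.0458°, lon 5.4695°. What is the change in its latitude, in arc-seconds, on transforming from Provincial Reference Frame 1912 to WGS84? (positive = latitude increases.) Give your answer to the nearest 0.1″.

Δφ = -2.1″

sin φ = 0.766558, cos φ = 0.642175, sin λ = 0.095316, cos λ = 0.995447.
North component: ΔN = −sin φ cos λ·ΔX − sin φ sin λ·ΔY + cos φ·ΔZ = −(0.766558)(0.995447)(-344) − (0.766558)(0.095316)(494) + (0.642175)(-455) = -65.79 m.
1° of latitude spans πR/180 = 111195 m, so Δφ = -65.79 / 111195 × 3600 = -2.130″.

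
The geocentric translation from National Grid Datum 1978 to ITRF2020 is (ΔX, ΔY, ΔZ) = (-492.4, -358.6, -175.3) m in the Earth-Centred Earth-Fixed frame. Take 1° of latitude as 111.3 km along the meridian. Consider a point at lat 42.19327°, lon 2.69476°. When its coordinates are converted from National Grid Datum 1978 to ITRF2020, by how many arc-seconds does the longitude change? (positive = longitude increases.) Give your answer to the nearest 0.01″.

Δλ = -14.63″

sin φ = 0.671634, cos φ = 0.740883, sin λ = 0.047015, cos λ = 0.998894.
East component: ΔE = −sin λ·ΔX + cos λ·ΔY = −(0.047015)(-492.4) + (0.998894)(-358.6) = -335.05 m.
1° of latitude spans 111300 m; at latitude φ, 1° of longitude spans that × cos φ = 82460.3 m, so Δλ = -335.05 / 82460.3 × 3600 = -14.628″.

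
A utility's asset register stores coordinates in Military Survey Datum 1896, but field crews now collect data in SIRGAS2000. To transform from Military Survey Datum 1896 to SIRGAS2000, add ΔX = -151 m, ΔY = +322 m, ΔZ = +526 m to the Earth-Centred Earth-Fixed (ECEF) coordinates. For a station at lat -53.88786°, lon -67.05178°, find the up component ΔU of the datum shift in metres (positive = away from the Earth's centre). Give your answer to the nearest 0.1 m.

The local up (radial) axis is (cos φ cos λ, cos φ sin λ, sin φ), giving ΔU = -34.699 − 174.757 − 424.937 = -634.39 m.

ΔU = -634.4 m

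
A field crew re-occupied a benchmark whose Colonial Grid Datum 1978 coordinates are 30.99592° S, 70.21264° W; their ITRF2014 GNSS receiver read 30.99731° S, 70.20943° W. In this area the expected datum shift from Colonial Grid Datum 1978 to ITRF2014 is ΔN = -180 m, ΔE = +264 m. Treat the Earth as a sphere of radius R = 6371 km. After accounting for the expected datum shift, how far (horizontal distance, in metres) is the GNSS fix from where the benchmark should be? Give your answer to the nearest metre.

49 m

Observed coordinate differences: Δφ = -0.00139°, Δλ = +0.00321°.
Converting to metres (1° lat = 111195 m, cos φ = 0.857204): observed ΔN = -154.6 m, observed ΔE = 306.0 m.
Subtracting the expected shift leaves a residual of -154.6 − (-180) = 25.4 m north and 306.0 − (264) = 42.0 m east.
Residual distance = √(25.4² + 42.0²) = 49.1 m.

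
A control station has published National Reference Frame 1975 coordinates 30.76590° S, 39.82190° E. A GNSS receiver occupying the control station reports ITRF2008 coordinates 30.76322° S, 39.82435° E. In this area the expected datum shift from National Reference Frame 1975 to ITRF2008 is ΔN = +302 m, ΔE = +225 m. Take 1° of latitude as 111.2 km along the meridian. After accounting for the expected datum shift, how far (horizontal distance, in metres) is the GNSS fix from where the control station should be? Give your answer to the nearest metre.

Observed coordinate differences: Δφ = +0.00268°, Δλ = +0.00245°.
Converting to metres (1° lat = 111200 m, cos φ = 0.859264): observed ΔN = 298.0 m, observed ΔE = 234.1 m.
Subtracting the expected shift leaves a residual of 298.0 − (302) = -4.0 m north and 234.1 − (225) = 9.1 m east.
Residual distance = √((-4.0)² + 9.1²) = 9.9 m.

10 m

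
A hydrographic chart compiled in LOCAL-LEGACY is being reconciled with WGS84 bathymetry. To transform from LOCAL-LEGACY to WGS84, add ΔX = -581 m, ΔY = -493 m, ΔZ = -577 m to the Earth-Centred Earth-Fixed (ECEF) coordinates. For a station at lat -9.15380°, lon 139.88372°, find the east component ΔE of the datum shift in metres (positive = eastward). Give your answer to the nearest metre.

The local east axis at (φ, λ) is (−sin λ, cos λ, 0), so ΔE = −sin(139.88372°)·(-581) + cos(139.88372°)·(-493) = 751.38 m.

ΔE = 751 m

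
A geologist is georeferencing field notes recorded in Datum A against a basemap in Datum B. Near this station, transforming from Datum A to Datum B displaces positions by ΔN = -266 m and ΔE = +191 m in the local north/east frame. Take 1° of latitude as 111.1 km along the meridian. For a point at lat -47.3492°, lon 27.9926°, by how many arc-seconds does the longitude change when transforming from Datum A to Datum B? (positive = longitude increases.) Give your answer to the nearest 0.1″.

Δλ = 9.1″

At latitude -47.3492°, cos φ = 0.677528.
1° of longitude at this latitude = 111.1 × cos φ = 75.27 km, so Δλ = 191.0 / 75273.4 = 0.0025374° = 9.135″.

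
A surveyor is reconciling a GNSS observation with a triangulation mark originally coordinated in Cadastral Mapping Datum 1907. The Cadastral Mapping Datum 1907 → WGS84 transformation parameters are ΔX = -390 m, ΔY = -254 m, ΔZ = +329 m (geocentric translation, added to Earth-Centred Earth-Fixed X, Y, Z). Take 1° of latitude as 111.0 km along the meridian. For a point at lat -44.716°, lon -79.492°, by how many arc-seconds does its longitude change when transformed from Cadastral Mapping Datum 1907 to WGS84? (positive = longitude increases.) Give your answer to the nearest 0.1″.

sin φ = -0.703593, cos φ = 0.710603, sin λ = -0.983229, cos λ = 0.182373.
East component: ΔE = −sin λ·ΔX + cos λ·ΔY = −(-0.983229)(-390) + (0.182373)(-254) = -429.78 m.
1° of latitude spans 111000 m; at latitude φ, 1° of longitude spans that × cos φ = 78876.9 m, so Δλ = -429.78 / 78876.9 × 3600 = -19.616″.

Δλ = -19.6″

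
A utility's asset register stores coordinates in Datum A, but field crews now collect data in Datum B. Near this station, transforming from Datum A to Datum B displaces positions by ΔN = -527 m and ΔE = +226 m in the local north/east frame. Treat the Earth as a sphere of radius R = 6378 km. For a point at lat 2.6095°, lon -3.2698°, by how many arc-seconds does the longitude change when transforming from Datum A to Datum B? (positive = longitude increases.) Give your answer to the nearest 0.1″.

Δλ = 7.3″

At latitude 2.6095°, cos φ = 0.998963.
One radian of longitude at latitude φ spans R cos φ, so Δλ = ΔE / (R cos φ) = 226.0 / (6378000 × 0.998963) = 3.5471e-05 rad = 7.316″.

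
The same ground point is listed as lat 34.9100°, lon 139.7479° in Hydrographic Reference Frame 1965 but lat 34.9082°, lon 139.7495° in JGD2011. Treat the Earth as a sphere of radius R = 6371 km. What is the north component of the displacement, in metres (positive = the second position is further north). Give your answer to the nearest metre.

ΔN = -200 m

Δφ = 34.9082° − 34.9100° = -0.0018°; Δλ = 139.7495° − 139.7479° = +0.0016°.
1° along a meridian = πR/180 = 111195 m.
ΔN = Δφ × 111195 = -200.2 m; ΔE = Δλ × 111195 × cos(34.9100°) = +0.0016 × 111195 × 0.820052 = 145.9 m.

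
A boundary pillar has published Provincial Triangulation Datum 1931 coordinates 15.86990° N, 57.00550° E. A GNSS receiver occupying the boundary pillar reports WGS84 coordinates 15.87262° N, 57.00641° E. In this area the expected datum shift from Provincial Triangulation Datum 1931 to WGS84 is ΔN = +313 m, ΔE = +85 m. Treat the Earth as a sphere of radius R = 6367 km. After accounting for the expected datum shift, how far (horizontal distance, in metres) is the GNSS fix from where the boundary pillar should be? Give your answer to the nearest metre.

16 m

Observed coordinate differences: Δφ = +0.00272°, Δλ = +0.00091°.
Converting to metres (1° lat = 111125 m, cos φ = 0.961885): observed ΔN = 302.3 m, observed ΔE = 97.3 m.
Subtracting the expected shift leaves a residual of 302.3 − (313) = -10.7 m north and 97.3 − (85) = 12.3 m east.
Residual distance = √((-10.7)² + 12.3²) = 16.3 m.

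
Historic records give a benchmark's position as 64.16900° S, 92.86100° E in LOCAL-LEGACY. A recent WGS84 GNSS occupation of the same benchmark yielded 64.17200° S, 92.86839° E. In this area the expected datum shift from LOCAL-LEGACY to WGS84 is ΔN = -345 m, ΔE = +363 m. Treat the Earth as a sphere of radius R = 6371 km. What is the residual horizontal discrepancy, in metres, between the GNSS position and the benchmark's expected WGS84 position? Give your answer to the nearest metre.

Observed coordinate differences: Δφ = -0.00300°, Δλ = +0.00739°.
Converting to metres (1° lat = 111195 m, cos φ = 0.435718): observed ΔN = -333.6 m, observed ΔE = 358.0 m.
Subtracting the expected shift leaves a residual of -333.6 − (-345) = 11.4 m north and 358.0 − (363) = -5.0 m east.
Residual distance = √(11.4² + (-5.0)²) = 12.4 m.

12 m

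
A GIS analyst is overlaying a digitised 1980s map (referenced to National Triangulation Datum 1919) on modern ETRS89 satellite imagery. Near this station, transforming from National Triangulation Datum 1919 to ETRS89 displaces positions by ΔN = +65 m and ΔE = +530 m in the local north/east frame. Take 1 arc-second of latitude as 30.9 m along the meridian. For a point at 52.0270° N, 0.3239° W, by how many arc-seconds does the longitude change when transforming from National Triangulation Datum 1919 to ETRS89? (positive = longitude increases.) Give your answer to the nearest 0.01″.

At latitude 52.0270°, cos φ = 0.615290.
1″ of longitude at this latitude = 30.90 × cos φ = 19.0125 m, so Δλ = 530.0 / 19.0125 = 27.876″.

Δλ = 27.88″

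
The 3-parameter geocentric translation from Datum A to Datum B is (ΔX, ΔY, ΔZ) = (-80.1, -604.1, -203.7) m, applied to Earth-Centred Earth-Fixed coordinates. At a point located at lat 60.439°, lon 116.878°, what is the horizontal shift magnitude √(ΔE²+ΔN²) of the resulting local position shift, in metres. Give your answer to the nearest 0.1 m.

481.8 m

The local east axis at (φ, λ) is (−sin λ, cos λ, 0), so ΔE = −sin(116.878°)·(-80.1) + cos(116.878°)·(-604.1) = 344.56 m.
The local north axis is (−sin φ cos λ, −sin φ sin λ, cos φ), giving ΔN = -31.499 + 468.700 − 100.495 = 336.71 m.
Horizontal magnitude = √(ΔE² + ΔN²) = √(344.56² + 336.71²) = 481.76 m.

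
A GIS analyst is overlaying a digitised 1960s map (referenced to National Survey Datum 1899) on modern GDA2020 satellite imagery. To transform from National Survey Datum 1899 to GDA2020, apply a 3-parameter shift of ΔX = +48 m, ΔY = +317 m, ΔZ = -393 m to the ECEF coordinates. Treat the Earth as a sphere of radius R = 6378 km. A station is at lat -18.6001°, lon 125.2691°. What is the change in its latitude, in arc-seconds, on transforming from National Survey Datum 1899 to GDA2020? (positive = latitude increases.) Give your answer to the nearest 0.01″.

sin φ = -0.318961, cos φ = 0.947768, sin λ = 0.816449, cos λ = -0.577417.
North component: ΔN = −sin φ cos λ·ΔX − sin φ sin λ·ΔY + cos φ·ΔZ = −(-0.318961)(-0.577417)(48) − (-0.318961)(0.816449)(317) + (0.947768)(-393) = -298.76 m.
1° of latitude spans πR/180 = 111317 m, so Δφ = -298.76 / 111317 × 3600 = -9.662″.

Δφ = -9.66″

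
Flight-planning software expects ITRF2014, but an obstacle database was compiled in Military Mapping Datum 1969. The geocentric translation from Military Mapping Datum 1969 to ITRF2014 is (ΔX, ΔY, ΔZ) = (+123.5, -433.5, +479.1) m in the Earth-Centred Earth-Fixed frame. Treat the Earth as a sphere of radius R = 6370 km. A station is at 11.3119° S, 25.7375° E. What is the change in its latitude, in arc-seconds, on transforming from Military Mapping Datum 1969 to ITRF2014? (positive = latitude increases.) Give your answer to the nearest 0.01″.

sin φ = -0.196150, cos φ = 0.980574, sin λ = 0.434249, cos λ = 0.900793.
North component: ΔN = −sin φ cos λ·ΔX − sin φ sin λ·ΔY + cos φ·ΔZ = −(-0.196150)(0.900793)(123.5) − (-0.196150)(0.434249)(-433.5) + (0.980574)(479.1) = 454.69 m.
1° of latitude spans πR/180 = 111177 m, so Δφ = 454.69 / 111177 × 3600 = 14.723″.

Δφ = 14.72″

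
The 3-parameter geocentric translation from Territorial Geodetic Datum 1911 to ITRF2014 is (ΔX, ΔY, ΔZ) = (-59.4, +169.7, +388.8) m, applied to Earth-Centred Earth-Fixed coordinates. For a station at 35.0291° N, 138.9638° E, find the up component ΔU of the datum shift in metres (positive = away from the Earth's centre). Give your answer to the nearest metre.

ΔU = 351 m

At φ = 35.0291°, λ = 138.9638°: sin φ = 0.573992, cos φ = 0.818861, sin λ = 0.656536, cos λ = -0.754295.
ΔU = cos φ cos λ·ΔX + cos φ sin λ·ΔY + sin φ·ΔZ = (0.818861)(-0.754295)(-59.4) + (0.818861)(0.656536)(169.7) + (0.573992)(388.8) = 351.09 m.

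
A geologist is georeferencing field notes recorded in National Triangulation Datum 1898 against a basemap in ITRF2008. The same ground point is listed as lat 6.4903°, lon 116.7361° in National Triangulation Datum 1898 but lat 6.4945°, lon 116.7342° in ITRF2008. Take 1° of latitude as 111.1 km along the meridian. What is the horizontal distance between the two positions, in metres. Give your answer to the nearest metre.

512 m

Δφ = 6.4945° − 6.4903° = +0.0042°; Δλ = 116.7342° − 116.7361° = -0.0019°.
ΔN = Δφ × 111100 = 466.6 m; ΔE = Δλ × 111100 × cos(6.4903°) = -0.0019 × 111100 × 0.993591 = -209.7 m.
Distance = √(ΔE² + ΔN²) = √((-209.7)² + 466.6²) = 511.6 m.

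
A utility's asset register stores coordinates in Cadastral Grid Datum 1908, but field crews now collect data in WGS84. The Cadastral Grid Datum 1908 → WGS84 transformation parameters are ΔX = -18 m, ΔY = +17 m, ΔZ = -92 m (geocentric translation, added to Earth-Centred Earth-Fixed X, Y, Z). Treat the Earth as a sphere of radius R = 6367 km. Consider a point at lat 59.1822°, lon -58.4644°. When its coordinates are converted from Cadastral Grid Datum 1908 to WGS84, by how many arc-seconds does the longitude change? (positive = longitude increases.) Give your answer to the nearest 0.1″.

Δλ = -0.4″

sin φ = 0.858801, cos φ = 0.512310, sin λ = -0.852315, cos λ = 0.523028.
East component: ΔE = −sin λ·ΔX + cos λ·ΔY = −(-0.852315)(-18) + (0.523028)(17) = -6.45 m.
1° of latitude spans πR/180 = 111125 m; at latitude φ, 1° of longitude spans that × cos φ = 56930.5 m, so Δλ = -6.45 / 56930.5 × 3600 = -0.408″.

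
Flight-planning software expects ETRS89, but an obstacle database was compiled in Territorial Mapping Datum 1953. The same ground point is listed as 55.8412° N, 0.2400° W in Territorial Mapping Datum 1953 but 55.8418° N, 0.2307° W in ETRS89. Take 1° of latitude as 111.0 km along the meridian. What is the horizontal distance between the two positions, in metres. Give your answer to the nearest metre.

583 m

Δφ = 55.8418° − 55.8412° = +0.0006°; Δλ = -0.2307° − -0.2400° = +0.0093°.
ΔN = Δφ × 111000 = 66.6 m; ΔE = Δλ × 111000 × cos(55.8412°) = +0.0093 × 111000 × 0.561488 = 579.6 m.
Distance = √(ΔE² + ΔN²) = √(579.6² + 66.6²) = 583.4 m.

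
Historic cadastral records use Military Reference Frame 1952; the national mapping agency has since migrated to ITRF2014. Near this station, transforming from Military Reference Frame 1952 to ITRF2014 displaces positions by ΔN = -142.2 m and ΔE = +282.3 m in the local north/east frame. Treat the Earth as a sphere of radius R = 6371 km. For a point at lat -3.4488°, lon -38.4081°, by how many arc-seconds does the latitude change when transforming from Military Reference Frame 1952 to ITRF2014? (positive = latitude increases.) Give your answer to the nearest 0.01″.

Δφ = -4.60″

On a sphere of radius R, 1 rad of latitude = R, so Δφ = ΔN / R = -142.2 / 6371000 = -2.2320e-05 rad = -4.604″.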